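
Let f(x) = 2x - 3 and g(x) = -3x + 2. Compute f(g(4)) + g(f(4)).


-36


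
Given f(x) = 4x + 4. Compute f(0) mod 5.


f(0) = 4
4 mod 5 = 4

4


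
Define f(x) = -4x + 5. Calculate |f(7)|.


f(7) = -23
|-23| = 23

23


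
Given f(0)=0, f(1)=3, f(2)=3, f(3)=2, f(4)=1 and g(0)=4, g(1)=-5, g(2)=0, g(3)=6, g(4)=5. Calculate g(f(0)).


f(0) = 0
g(0) = 4

4


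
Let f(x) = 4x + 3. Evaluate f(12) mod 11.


f(12) = 51
51 mod 11 = 7

7


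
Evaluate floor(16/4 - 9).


16/4 = 4
4 - 9 = -5
floor(-5) = -5

-5


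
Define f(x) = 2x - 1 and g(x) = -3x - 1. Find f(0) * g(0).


f(0) = -1
g(0) = -1
Product = 1

1


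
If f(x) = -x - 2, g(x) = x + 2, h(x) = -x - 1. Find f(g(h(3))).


h(3) = -4
g(-4) = -2
f(-2) = 0

0


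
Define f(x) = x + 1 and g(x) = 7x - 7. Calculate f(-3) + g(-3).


-30


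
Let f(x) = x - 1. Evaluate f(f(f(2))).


-1


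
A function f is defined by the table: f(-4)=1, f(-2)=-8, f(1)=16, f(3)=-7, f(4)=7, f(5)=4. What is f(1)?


Reading from the table at x = 1

16


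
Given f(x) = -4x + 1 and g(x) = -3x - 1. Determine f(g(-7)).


-79


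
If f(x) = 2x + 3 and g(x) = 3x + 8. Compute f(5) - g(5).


f(5) = 13
g(5) = 23
Difference = -10

-10


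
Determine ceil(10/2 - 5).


10/2 = 5
5 - 5 = 0
ceil(0) = 0

0


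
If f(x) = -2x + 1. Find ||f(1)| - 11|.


f(1) = -1
|-1| = 1
|1 - 11| = 10

10


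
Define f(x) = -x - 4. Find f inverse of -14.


Solve -x - 4 = -14
x = (-14 + 4) / (-1) = 10

10


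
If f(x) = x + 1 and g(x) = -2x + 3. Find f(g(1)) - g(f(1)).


f(g(1)) = 2
g(f(1)) = -1
Difference = 3

3


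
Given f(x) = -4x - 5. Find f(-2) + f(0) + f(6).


f(-2) = 3
f(0) = -5
f(6) = -29
Sum = -31

-31


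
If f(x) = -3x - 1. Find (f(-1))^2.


f(-1) = 2
(2)^2 = 4

4


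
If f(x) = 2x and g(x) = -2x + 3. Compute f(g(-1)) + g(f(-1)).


17


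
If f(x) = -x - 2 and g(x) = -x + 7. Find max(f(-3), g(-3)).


10


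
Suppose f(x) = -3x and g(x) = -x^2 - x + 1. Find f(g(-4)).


g(-4) = -11
f(-11) = 33

33


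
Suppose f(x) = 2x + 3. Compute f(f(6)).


f(6) = 15
f(15) = 33

33


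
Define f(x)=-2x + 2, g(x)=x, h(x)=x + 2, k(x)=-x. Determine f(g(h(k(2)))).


k(2) = -2
h(-2) = 0
g(0) = 0
f(0) = 2

2


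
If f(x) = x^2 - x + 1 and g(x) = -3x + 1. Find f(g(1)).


g(1) = -2
f(-2) = 1*(-2)^2 - 1*(-2) + 1 = 7

7


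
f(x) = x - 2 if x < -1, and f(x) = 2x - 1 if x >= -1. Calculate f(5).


5 satisfies x >= -1
f(5) = 9

9


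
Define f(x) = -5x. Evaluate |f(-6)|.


f(-6) = 30
|30| = 30

30


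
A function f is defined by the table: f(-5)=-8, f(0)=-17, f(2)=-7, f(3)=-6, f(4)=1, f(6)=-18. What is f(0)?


-17


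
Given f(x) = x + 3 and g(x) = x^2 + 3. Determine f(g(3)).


15


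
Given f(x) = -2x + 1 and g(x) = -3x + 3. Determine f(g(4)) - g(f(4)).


f(g(4)) = 19
g(f(4)) = 24
Difference = -5

-5


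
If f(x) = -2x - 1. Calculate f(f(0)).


f(0) = -1
f(-1) = 1

1


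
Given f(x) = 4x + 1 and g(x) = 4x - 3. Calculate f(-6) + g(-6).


f(-6) = -23
g(-6) = -27
Sum = -50

-50


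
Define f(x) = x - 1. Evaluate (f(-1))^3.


f(-1) = -2
(-2)^3 = -8

-8


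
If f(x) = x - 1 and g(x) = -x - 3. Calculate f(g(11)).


-15


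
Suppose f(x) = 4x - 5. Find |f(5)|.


f(5) = 15
|15| = 15

15


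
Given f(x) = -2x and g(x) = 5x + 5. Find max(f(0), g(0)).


f(0) = 0
g(0) = 5
max = 5

5


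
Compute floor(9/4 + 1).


3


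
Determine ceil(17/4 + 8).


17/4 = 4.25
4.25 + 8 = 12.25
ceil(12.25) = 13

13


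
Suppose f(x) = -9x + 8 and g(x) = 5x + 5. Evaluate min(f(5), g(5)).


-37


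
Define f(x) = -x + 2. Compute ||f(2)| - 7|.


f(2) = 0
|0| = 0
|0 - 7| = 7

7


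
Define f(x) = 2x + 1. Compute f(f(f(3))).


31


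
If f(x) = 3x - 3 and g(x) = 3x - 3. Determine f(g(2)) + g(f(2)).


12


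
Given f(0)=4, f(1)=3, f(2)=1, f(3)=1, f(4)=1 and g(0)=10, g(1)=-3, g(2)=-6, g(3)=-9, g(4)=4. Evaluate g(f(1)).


f(1) = 3
g(3) = -9

-9


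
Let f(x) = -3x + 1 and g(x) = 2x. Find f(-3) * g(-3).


f(-3) = 10
g(-3) = -6
Product = -60

-60


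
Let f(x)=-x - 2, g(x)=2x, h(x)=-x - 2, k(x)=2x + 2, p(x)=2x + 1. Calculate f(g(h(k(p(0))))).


10


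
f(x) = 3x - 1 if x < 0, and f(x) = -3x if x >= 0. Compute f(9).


9 satisfies x >= 0
f(9) = -27

-27


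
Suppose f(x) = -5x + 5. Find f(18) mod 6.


f(18) = -85
-85 mod 6 = 5

5


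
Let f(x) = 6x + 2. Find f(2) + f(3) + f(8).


f(2) = 14
f(3) = 20
f(8) = 50
Sum = 84

84


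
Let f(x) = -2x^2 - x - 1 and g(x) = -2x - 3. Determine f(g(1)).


g(1) = -5
f(-5) = (-2)*(-5)^2 - 1*(-5) - 1 = -46

-46


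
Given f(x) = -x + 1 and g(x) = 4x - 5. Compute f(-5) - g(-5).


31


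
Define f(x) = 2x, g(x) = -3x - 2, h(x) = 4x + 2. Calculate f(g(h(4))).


h(4) = 18
g(18) = -56
f(-56) = -112

-112


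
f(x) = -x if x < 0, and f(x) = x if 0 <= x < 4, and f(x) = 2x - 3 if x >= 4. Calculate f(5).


5 satisfies x >= 4
f(5) = 7

7


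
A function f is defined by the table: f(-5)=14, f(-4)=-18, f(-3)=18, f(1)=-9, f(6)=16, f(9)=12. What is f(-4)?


Reading from the table at x = -4

-18


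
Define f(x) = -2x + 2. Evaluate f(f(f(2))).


f(2) = -2
f(-2) = 6
f(6) = -10

-10


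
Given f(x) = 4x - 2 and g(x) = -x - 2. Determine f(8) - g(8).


f(8) = 30
g(8) = -10
Difference = 40

40


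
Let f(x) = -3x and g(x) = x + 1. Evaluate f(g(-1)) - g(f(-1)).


f(g(-1)) = 0
g(f(-1)) = 4
Difference = -4

-4


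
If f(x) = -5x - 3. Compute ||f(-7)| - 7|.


f(-7) = 32
|32| = 32
|32 - 7| = 25

25


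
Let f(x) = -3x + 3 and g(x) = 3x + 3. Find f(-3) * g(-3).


f(-3) = 12
g(-3) = -6
Product = -72

-72


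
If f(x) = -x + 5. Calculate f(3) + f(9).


-2


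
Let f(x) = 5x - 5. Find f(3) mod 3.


f(3) = 10
10 mod 3 = 1

1


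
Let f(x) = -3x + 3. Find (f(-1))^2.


f(-1) = 6
(6)^2 = 36

36


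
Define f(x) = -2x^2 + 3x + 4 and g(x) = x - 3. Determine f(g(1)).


g(1) = -2
f(-2) = (-2)*(-2)^2 + 3*(-2) + 4 = -10

-10


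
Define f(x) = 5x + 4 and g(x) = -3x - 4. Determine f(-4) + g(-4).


f(-4) = -16
g(-4) = 8
Sum = -8

-8


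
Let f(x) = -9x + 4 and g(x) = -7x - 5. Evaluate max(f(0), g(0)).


f(0) = 4
g(0) = -5
max = 4

4


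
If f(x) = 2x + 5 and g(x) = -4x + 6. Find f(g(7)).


-39


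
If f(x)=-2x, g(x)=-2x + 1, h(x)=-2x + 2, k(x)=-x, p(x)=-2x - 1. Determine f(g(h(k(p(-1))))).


p(-1) = 1
k(1) = -1
h(-1) = 4
g(4) = -7
f(-7) = 14

14


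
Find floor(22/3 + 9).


22/3 = 7.3333
7.3333 + 9 = 16.3333
floor(16.3333) = 16

16


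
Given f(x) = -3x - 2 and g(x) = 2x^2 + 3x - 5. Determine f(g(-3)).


g(-3) = 4
f(4) = -14

-14


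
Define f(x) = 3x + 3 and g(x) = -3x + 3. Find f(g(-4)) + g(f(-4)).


f(g(-4)) = 48
g(f(-4)) = 30
Sum = 78

78


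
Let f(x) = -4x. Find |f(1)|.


f(1) = -4
|-4| = 4

4


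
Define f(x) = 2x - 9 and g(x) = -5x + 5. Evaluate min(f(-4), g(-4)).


f(-4) = -17
g(-4) = 25
min = -17

-17


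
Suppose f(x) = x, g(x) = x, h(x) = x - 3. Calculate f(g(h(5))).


h(5) = 2
g(2) = 2
f(2) = 2

2


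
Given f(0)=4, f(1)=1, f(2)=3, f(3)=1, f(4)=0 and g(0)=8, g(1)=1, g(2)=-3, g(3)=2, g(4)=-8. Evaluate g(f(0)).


f(0) = 4
g(4) = -8

-8


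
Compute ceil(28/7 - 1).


28/7 = 4
4 - 1 = 3
ceil(3) = 3

3


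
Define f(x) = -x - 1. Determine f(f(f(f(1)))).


f(1) = -2
f(-2) = 1
f(1) = -2
f(-2) = 1

1


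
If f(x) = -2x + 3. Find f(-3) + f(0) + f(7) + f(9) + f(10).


f(-3) = 9
f(0) = 3
f(7) = -11
f(9) = -15
f(10) = -17
Sum = -31

-31


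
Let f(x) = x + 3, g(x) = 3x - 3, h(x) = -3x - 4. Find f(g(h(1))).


h(1) = -7
g(-7) = -24
f(-24) = -21

-21


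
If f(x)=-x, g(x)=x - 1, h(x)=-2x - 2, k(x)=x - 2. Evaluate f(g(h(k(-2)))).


k(-2) = -4
h(-4) = 6
g(6) = 5
f(5) = -5

-5


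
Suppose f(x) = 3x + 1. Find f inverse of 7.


Solve 3x + 1 = 7
x = (7 - 1) / 3 = 2

2


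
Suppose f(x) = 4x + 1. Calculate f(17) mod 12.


9


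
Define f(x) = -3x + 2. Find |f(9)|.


25


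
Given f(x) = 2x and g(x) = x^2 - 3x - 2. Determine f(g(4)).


g(4) = 2
f(2) = 4

4


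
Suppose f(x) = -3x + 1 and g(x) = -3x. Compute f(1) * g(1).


f(1) = -2
g(1) = -3
Product = 6

6


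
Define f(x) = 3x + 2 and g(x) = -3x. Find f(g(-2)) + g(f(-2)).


f(g(-2)) = 20
g(f(-2)) = 12
Sum = 32

32


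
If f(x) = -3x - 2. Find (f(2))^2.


f(2) = -8
(-8)^2 = 64

64


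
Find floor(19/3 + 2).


19/3 = 6.3333
6.3333 + 2 = 8.3333
floor(8.3333) = 8

8


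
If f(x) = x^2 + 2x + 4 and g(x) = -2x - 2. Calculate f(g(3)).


g(3) = -8
f(-8) = 1*(-8)^2 + 2*(-8) + 4 = 52

52


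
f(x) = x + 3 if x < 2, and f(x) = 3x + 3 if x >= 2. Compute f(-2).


-2 satisfies x < 2
f(-2) = 1

1


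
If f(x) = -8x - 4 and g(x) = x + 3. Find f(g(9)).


g(9) = 12
f(12) = -100

-100


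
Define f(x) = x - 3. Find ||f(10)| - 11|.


f(10) = 7
|7| = 7
|7 - 11| = 4

4


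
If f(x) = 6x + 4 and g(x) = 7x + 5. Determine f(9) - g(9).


f(9) = 58
g(9) = 68
Difference = -10

-10


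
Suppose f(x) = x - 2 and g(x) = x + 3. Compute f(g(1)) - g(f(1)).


f(g(1)) = 2
g(f(1)) = 2
Difference = 0

0


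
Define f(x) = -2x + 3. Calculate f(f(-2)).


f(-2) = 7
f(7) = -11

-11


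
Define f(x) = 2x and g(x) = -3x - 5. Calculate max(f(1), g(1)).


f(1) = 2
g(1) = -8
max = 2

2


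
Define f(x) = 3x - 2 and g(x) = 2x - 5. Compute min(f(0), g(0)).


f(0) = -2
g(0) = -5
min = -5

-5


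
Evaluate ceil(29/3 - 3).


29/3 = 9.6667
9.6667 - 3 = 6.6667
ceil(6.6667) = 7

7


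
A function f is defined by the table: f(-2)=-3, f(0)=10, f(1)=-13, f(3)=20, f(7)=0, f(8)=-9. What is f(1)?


Reading from the table at x = 1

-13


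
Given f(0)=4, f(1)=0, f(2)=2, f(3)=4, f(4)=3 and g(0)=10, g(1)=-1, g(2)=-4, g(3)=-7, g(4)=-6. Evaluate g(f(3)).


f(3) = 4
g(4) = -6

-6


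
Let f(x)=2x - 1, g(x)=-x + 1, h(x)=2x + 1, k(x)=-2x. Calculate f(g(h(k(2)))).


k(2) = -4
h(-4) = -7
g(-7) = 8
f(8) = 15

15


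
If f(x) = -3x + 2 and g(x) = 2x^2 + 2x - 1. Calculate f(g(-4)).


-67


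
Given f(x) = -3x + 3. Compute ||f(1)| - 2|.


f(1) = 0
|0| = 0
|0 - 2| = 2

2


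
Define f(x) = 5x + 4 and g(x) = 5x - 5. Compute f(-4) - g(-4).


9


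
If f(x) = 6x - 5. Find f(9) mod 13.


f(9) = 49
49 mod 13 = 10

10


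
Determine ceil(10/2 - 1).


10/2 = 5
5 - 1 = 4
ceil(4) = 4

4


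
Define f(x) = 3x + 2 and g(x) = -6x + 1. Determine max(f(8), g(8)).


26


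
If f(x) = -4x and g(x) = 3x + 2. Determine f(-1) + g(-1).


f(-1) = 4
g(-1) = -1
Sum = 3

3


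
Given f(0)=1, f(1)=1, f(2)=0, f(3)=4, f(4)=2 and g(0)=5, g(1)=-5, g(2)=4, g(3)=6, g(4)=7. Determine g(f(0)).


f(0) = 1
g(1) = -5

-5


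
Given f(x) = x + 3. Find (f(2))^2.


f(2) = 5
(5)^2 = 25

25


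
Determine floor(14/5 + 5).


14/5 = 2.8
2.8 + 5 = 7.8
floor(7.8) = 7

7


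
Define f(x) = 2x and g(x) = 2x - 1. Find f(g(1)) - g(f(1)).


f(g(1)) = 2
g(f(1)) = 3
Difference = -1

-1


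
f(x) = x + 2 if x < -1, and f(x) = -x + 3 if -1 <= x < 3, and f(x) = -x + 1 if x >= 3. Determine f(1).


1 satisfies -1 <= x < 3
f(1) = 2

2


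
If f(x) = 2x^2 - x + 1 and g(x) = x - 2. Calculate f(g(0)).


11


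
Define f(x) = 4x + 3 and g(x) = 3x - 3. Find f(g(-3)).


g(-3) = -12
f(-12) = -45

-45


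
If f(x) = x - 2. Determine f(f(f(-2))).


f(-2) = -4
f(-4) = -6
f(-6) = -8

-8


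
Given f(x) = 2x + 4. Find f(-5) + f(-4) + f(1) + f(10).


f(-5) = -6
f(-4) = -4
f(1) = 6
f(10) = 24
Sum = 20

20


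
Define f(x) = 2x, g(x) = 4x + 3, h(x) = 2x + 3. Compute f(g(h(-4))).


h(-4) = -5
g(-5) = -17
f(-17) = -34

-34


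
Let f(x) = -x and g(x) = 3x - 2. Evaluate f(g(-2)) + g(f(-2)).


f(g(-2)) = 8
g(f(-2)) = 4
Sum = 12

12


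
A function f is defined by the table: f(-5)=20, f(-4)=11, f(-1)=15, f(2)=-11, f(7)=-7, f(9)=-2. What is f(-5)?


Reading from the table at x = -5

20


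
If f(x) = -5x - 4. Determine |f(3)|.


f(3) = -19
|-19| = 19

19


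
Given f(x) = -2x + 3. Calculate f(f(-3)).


-15


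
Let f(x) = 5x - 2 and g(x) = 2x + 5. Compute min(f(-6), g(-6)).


f(-6) = -32
g(-6) = -7
min = -32

-32


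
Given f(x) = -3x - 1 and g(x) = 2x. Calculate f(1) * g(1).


f(1) = -4
g(1) = 2
Product = -8

-8


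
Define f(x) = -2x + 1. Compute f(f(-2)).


f(-2) = 5
f(5) = -9

-9


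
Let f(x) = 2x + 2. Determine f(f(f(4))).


46


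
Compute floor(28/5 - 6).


28/5 = 5.6
5.6 - 6 = -0.4
floor(-0.4) = -1

-1


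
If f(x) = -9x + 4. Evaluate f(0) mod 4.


f(0) = 4
4 mod 4 = 0

0


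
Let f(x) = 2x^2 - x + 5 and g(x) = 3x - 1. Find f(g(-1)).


g(-1) = -4
f(-4) = 2*(-4)^2 - 1*(-4) + 5 = 41

41


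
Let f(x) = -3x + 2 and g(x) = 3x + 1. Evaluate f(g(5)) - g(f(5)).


f(g(5)) = -46
g(f(5)) = -38
Difference = -8

-8


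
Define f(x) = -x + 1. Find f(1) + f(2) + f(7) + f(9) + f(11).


f(1) = 0
f(2) = -1
f(7) = -6
f(9) = -8
f(11) = -10
Sum = -25

-25


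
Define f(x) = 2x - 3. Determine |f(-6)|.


f(-6) = -15
|-15| = 15

15


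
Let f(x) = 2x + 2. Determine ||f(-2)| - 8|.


f(-2) = -2
|-2| = 2
|2 - 8| = 6

6


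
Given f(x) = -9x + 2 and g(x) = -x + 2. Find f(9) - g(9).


f(9) = -79
g(9) = -7
Difference = -72

-72


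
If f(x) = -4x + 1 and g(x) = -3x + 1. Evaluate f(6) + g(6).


f(6) = -23
g(6) = -17
Sum = -40

-40


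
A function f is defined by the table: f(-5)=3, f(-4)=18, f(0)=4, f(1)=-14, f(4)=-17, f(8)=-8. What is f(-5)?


Reading from the table at x = -5

3


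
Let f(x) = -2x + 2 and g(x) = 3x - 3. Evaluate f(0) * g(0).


-6


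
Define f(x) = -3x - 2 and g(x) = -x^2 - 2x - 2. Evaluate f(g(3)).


g(3) = -17
f(-17) = 49

49


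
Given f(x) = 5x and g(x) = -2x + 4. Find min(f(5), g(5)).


-6


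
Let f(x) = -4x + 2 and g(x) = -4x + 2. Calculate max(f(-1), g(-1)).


f(-1) = 6
g(-1) = 6
max = 6

6


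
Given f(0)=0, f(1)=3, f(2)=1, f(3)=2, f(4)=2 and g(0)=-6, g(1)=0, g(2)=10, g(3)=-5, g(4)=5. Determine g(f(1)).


-5


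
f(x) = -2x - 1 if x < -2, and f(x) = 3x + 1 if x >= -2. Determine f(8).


8 satisfies x >= -2
f(8) = 25

25


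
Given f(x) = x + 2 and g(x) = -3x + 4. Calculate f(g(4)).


g(4) = -8
f(-8) = -6

-6


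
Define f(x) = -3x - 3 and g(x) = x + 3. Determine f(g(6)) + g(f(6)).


-48


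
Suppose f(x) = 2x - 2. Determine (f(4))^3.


f(4) = 6
(6)^3 = 216

216


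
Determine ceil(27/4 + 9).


16


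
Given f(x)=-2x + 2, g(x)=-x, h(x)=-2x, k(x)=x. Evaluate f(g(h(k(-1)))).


k(-1) = -1
h(-1) = 2
g(2) = -2
f(-2) = 6

6


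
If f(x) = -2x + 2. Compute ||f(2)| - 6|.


4


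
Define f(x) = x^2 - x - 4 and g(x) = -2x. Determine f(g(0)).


g(0) = 0
f(0) = 1*(0)^2 - 1*(0) - 4 = -4

-4


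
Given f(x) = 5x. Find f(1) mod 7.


f(1) = 5
5 mod 7 = 5

5


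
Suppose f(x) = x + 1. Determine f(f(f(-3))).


f(-3) = -2
f(-2) = -1
f(-1) = 0

0


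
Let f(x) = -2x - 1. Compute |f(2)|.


f(2) = -5
|-5| = 5

5


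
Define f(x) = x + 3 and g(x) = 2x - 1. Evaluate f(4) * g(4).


f(4) = 7
g(4) = 7
Product = 49

49


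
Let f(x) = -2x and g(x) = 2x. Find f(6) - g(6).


f(6) = -12
g(6) = 12
Difference = -24

-24


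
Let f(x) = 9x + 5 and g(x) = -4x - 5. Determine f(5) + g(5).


25


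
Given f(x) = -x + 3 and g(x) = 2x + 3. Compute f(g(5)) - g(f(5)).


f(g(5)) = -10
g(f(5)) = -1
Difference = -9

-9


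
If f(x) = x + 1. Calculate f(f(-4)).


f(-4) = -3
f(-3) = -2

-2


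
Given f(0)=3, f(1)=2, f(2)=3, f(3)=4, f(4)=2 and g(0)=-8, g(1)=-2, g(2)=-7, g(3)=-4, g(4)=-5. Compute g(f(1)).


f(1) = 2
g(2) = -7

-7


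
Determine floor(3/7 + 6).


3/7 = 0.4286
0.4286 + 6 = 6.4286
floor(6.4286) = 6

6


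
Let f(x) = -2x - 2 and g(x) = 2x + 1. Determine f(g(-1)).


g(-1) = -1
f(-1) = 0

0


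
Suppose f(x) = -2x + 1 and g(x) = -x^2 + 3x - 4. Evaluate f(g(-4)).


g(-4) = -32
f(-32) = 65

65


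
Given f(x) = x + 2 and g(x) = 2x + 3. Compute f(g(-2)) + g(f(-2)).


f(g(-2)) = 1
g(f(-2)) = 3
Sum = 4

4


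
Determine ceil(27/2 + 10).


24


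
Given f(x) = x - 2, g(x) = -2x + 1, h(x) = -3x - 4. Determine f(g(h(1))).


h(1) = -7
g(-7) = 15
f(15) = 13

13


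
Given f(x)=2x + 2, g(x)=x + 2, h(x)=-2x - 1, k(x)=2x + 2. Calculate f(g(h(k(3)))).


k(3) = 8
h(8) = -17
g(-17) = -15
f(-15) = -28

-28


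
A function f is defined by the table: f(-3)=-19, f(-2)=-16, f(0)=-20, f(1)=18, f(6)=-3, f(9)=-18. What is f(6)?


Reading from the table at x = 6

-3


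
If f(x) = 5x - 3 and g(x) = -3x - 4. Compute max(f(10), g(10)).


f(10) = 47
g(10) = -34
max = 47

47


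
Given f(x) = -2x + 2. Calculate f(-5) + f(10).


f(-5) = 12
f(10) = -18
Sum = -6

-6


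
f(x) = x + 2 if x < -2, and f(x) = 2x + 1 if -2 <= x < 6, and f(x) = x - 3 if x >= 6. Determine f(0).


0 satisfies -2 <= x < 6
f(0) = 1

1


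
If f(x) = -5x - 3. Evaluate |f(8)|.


f(8) = -43
|-43| = 43

43


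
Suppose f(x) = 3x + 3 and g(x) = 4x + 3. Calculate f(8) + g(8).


f(8) = 27
g(8) = 35
Sum = 62

62


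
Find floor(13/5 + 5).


13/5 = 2.6
2.6 + 5 = 7.6
floor(7.6) = 7

7


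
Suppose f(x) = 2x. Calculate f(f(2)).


f(2) = 4
f(4) = 8

8


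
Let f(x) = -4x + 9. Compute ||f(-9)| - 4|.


41


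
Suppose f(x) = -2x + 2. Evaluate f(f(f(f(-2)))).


f(-2) = 6
f(6) = -10
f(-10) = 22
f(22) = -42

-42


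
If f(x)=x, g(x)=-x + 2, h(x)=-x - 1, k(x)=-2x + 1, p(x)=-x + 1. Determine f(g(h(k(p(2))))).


p(2) = -1
k(-1) = 3
h(3) = -4
g(-4) = 6
f(6) = 6

6


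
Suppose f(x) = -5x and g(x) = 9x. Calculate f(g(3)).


g(3) = 27
f(27) = -135

-135


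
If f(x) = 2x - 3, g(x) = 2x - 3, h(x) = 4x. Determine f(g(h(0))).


h(0) = 0
g(0) = -3
f(-3) = -9

-9


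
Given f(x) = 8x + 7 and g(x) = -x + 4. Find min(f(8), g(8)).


-4


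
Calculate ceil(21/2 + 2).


21/2 = 10.5
10.5 + 2 = 12.5
ceil(12.5) = 13

13


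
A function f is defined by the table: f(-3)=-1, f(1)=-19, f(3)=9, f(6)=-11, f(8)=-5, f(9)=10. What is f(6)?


Reading from the table at x = 6

-11


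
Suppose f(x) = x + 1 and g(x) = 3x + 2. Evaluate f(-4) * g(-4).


f(-4) = -3
g(-4) = -10
Product = 30

30


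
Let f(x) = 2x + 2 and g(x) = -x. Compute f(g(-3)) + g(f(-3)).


f(g(-3)) = 8
g(f(-3)) = 4
Sum = 12

12


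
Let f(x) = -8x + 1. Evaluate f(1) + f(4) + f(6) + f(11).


f(1) = -7
f(4) = -31
f(6) = -47
f(11) = -87
Sum = -172

-172


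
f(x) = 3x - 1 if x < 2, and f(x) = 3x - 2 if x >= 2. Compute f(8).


8 satisfies x >= 2
f(8) = 22

22


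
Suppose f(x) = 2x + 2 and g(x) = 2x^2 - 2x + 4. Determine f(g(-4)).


g(-4) = 44
f(44) = 90

90


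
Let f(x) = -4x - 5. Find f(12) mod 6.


f(12) = -53
-53 mod 6 = 1

1


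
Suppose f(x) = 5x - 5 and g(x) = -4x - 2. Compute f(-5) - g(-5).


f(-5) = -30
g(-5) = 18
Difference = -48

-48


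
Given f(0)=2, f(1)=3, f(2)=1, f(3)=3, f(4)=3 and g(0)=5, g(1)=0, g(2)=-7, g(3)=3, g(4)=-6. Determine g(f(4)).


f(4) = 3
g(3) = 3

3


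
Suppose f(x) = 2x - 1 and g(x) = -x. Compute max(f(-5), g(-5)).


f(-5) = -11
g(-5) = 5
max = 5

5


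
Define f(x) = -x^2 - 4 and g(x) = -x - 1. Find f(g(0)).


g(0) = -1
f(-1) = (-1)*(-1)^2 - 4 = -5

-5


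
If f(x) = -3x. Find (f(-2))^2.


f(-2) = 6
(6)^2 = 36

36


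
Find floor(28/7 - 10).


28/7 = 4
4 - 10 = -6
floor(-6) = -6

-6


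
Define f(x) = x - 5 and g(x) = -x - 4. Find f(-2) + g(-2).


f(-2) = -7
g(-2) = -2
Sum = -9

-9


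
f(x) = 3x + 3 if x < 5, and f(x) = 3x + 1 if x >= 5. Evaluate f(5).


5 satisfies x >= 5
f(5) = 16

16


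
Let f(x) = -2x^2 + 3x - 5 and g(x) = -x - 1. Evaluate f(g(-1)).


g(-1) = 0
f(0) = (-2)*(0)^2 + 3*(0) - 5 = -5

-5


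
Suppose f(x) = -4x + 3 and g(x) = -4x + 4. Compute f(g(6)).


g(6) = -20
f(-20) = 83

83


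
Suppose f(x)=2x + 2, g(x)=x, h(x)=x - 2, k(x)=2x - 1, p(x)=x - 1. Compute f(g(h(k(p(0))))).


-8


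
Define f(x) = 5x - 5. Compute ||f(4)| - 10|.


f(4) = 15
|15| = 15
|15 - 10| = 5

5


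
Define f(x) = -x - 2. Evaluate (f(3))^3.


f(3) = -5
(-5)^3 = -125

-125


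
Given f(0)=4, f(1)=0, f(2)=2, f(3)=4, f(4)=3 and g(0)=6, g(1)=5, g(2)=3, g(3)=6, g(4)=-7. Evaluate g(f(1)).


f(1) = 0
g(0) = 6

6


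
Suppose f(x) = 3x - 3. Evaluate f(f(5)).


f(5) = 12
f(12) = 33

33


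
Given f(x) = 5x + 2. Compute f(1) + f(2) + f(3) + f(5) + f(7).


100


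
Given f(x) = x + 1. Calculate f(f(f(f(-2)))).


2


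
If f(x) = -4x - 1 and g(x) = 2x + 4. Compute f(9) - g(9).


f(9) = -37
g(9) = 22
Difference = -59

-59


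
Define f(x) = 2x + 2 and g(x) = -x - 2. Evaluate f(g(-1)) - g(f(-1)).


f(g(-1)) = 0
g(f(-1)) = -2
Difference = 2

2


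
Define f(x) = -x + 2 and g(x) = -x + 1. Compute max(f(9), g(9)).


f(9) = -7
g(9) = -8
max = -7

-7


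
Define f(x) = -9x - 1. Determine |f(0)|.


f(0) = -1
|-1| = 1

1


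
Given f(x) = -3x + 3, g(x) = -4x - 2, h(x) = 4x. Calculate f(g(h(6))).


h(6) = 24
g(24) = -98
f(-98) = 297

297


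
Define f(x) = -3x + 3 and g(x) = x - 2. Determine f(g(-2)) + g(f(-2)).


22


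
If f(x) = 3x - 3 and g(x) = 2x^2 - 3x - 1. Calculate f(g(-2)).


g(-2) = 13
f(13) = 36

36


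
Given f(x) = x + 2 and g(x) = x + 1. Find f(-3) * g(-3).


f(-3) = -1
g(-3) = -2
Product = 2

2


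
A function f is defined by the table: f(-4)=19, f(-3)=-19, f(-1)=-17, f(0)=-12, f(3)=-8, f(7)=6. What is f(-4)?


Reading from the table at x = -4

19


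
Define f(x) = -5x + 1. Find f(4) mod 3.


f(4) = -19
-19 mod 3 = 2

2


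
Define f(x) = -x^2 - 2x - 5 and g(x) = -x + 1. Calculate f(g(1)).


g(1) = 0
f(0) = (-1)*(0)^2 - 2*(0) - 5 = -5

-5


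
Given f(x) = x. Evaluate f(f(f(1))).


f(1) = 1
f(1) = 1
f(1) = 1

1


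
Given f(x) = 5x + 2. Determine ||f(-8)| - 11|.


f(-8) = -38
|-38| = 38
|38 - 11| = 27

27


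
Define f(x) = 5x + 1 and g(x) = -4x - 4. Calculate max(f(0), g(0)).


f(0) = 1
g(0) = -4
max = 1

1


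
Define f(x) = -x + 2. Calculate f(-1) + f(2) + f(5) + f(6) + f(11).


f(-1) = 3
f(2) = 0
f(5) = -3
f(6) = -4
f(11) = -9
Sum = -13

-13


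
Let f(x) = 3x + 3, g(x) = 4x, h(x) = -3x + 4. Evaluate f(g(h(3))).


h(3) = -5
g(-5) = -20
f(-20) = -57

-57


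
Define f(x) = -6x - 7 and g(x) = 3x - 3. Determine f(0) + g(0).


f(0) = -7
g(0) = -3
Sum = -10

-10


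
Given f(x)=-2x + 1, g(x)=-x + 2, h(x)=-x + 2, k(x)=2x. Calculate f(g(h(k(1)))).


k(1) = 2
h(2) = 0
g(0) = 2
f(2) = -3

-3


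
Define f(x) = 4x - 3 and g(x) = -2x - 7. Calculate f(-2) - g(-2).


-8


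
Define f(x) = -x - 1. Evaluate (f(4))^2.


f(4) = -5
(-5)^2 = 25

25


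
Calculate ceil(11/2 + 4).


11/2 = 5.5
5.5 + 4 = 9.5
ceil(9.5) = 10

10


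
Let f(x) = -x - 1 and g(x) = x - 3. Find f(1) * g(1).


f(1) = -2
g(1) = -2
Product = 4

4


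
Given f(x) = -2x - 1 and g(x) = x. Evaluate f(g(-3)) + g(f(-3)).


f(g(-3)) = 5
g(f(-3)) = 5
Sum = 10

10


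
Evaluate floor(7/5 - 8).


7/5 = 1.4
1.4 - 8 = -6.6
floor(-6.6) = -7

-7


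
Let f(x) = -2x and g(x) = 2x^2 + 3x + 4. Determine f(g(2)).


g(2) = 18
f(18) = -36

-36


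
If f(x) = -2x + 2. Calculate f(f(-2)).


f(-2) = 6
f(6) = -10

-10


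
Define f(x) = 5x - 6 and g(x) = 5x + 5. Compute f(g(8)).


g(8) = 45
f(45) = 219

219


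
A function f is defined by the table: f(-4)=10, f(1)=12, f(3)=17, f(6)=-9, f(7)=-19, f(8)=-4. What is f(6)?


-9


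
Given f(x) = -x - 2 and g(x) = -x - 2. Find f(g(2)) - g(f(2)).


f(g(2)) = 2
g(f(2)) = 2
Difference = 0

0


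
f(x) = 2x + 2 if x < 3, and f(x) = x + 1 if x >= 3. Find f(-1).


-1 satisfies x < 3
f(-1) = 0

0


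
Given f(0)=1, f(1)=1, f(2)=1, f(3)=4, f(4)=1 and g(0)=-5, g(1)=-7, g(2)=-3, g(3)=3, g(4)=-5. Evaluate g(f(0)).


f(0) = 1
g(1) = -7

-7


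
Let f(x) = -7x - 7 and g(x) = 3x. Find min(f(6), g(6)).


-49


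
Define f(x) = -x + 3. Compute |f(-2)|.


f(-2) = 5
|5| = 5

5


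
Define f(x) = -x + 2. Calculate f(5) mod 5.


2


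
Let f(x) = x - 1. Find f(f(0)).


f(0) = -1
f(-1) = -2

-2


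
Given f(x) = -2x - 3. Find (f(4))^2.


121


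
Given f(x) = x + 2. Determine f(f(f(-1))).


5


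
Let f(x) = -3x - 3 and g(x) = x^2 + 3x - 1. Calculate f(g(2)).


-30


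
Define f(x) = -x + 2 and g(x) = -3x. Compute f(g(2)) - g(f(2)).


8


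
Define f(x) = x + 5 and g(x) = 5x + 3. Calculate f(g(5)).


g(5) = 28
f(28) = 33

33


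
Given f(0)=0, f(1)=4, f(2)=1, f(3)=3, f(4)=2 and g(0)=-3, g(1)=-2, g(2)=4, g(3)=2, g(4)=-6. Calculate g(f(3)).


f(3) = 3
g(3) = 2

2


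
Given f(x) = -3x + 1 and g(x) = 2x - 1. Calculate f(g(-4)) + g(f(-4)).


f(g(-4)) = 28
g(f(-4)) = 25
Sum = 53

53


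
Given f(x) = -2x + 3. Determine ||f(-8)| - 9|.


f(-8) = 19
|19| = 19
|19 - 9| = 10

10


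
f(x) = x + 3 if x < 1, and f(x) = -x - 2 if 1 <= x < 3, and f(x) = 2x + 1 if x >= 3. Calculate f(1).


-3


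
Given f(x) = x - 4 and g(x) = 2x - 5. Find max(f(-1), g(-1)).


f(-1) = -5
g(-1) = -7
max = -5

-5


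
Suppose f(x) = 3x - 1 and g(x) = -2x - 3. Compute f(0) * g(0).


f(0) = -1
g(0) = -3
Product = 3

3


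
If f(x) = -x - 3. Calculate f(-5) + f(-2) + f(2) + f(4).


f(-5) = 2
f(-2) = -1
f(2) = -5
f(4) = -7
Sum = -11

-11


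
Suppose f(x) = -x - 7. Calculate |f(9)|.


f(9) = -16
|-16| = 16

16


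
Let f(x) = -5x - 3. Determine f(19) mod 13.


f(19) = -98
-98 mod 13 = 6

6


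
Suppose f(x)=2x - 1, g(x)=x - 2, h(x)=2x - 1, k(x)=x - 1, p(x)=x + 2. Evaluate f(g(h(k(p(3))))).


9


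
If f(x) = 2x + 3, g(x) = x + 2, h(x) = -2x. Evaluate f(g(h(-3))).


h(-3) = 6
g(6) = 8
f(8) = 19

19


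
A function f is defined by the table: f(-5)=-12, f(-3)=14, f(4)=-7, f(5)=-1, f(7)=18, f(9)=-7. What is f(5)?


Reading from the table at x = 5

-1


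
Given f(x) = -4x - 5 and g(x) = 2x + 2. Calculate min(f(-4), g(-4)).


-6


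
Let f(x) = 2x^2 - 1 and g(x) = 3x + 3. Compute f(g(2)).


g(2) = 9
f(9) = 2*(9)^2 - 1 = 161

161


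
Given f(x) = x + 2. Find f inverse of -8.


Solve x + 2 = -8
x = (-8 - 2) / 1 = -10

-10


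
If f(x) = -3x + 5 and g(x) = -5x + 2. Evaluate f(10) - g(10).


f(10) = -25
g(10) = -48
Difference = 23

23


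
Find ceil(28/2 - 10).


4


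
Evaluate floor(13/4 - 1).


13/4 = 3.25
3.25 - 1 = 2.25
floor(2.25) = 2

2


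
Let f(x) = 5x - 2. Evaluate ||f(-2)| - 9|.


3


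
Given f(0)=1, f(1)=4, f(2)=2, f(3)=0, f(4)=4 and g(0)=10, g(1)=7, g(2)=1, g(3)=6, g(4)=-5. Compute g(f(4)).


f(4) = 4
g(4) = -5

-5


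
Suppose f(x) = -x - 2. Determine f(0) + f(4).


f(0) = -2
f(4) = -6
Sum = -8

-8


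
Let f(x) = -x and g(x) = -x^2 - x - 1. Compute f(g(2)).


g(2) = -7
f(-7) = 7

7


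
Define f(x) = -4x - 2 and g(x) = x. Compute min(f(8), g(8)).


f(8) = -34
g(8) = 8
min = -34

-34


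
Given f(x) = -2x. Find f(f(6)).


f(6) = -12
f(-12) = 24

24


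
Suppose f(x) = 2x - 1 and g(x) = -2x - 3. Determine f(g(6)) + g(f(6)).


f(g(6)) = -31
g(f(6)) = -25
Sum = -56

-56


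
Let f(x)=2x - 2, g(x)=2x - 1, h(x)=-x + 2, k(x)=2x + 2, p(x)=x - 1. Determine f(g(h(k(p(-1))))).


p(-1) = -2
k(-2) = -2
h(-2) = 4
g(4) = 7
f(7) = 12

12


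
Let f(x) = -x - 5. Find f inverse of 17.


Solve -x - 5 = 17
x = (17 + 5) / (-1) = -22

-22


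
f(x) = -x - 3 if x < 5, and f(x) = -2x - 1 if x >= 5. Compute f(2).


2 satisfies x < 5
f(2) = -5

-5


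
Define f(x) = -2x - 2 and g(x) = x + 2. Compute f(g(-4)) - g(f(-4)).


f(g(-4)) = 2
g(f(-4)) = 8
Difference = -6

-6


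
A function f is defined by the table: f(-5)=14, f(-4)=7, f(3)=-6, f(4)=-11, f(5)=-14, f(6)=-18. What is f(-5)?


Reading from the table at x = -5

14


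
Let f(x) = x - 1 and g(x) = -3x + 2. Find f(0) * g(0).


f(0) = -1
g(0) = 2
Product = -2

-2


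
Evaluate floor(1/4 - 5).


1/4 = 0.25
0.25 - 5 = -4.75
floor(-4.75) = -5

-5


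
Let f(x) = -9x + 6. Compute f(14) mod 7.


f(14) = -120
-120 mod 7 = 6

6


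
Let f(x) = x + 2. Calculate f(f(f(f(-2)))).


f(-2) = 0
f(0) = 2
f(2) = 4
f(4) = 6

6


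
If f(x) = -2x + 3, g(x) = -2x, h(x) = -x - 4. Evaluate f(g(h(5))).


h(5) = -9
g(-9) = 18
f(18) = -33

-33


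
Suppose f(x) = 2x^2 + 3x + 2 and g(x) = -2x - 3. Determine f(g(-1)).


g(-1) = -1
f(-1) = 2*(-1)^2 + 3*(-1) + 2 = 1

1


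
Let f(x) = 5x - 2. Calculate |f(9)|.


f(9) = 43
|43| = 43

43


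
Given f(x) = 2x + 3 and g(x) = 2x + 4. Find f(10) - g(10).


f(10) = 23
g(10) = 24
Difference = -1

-1


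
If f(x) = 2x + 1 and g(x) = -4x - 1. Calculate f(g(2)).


g(2) = -9
f(-9) = -17

-17


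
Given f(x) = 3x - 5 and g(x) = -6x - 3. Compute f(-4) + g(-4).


4


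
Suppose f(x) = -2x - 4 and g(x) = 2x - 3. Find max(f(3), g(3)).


f(3) = -10
g(3) = 3
max = 3

3


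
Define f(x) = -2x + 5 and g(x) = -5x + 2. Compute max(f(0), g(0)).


f(0) = 5
g(0) = 2
max = 5

5


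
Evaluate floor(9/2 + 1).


5


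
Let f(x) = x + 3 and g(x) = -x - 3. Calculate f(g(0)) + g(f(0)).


-6


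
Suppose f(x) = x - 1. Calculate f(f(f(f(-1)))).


-5


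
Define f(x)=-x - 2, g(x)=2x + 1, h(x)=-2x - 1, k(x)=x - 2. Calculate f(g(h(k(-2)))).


k(-2) = -4
h(-4) = 7
g(7) = 15
f(15) = -17

-17


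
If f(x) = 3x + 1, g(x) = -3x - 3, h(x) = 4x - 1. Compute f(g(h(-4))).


145


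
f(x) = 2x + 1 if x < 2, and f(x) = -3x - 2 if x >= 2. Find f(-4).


-4 satisfies x < 2
f(-4) = -7

-7


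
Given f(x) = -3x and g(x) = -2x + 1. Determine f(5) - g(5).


f(5) = -15
g(5) = -9
Difference = -6

-6


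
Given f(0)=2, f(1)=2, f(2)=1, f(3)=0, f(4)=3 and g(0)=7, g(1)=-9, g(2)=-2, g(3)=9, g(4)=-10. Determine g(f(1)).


f(1) = 2
g(2) = -2

-2


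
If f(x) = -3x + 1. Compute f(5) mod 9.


4


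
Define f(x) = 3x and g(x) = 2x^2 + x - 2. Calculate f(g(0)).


g(0) = -2
f(-2) = -6

-6


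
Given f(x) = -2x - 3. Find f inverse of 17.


Solve -2x - 3 = 17
x = (17 + 3) / (-2) = -10

-10


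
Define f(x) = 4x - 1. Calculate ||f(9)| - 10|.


f(9) = 35
|35| = 35
|35 - 10| = 25

25


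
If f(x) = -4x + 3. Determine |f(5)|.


f(5) = -17
|-17| = 17

17


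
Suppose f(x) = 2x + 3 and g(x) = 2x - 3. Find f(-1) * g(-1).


f(-1) = 1
g(-1) = -5
Product = -5

-5


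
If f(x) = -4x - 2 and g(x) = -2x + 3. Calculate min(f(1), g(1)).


f(1) = -6
g(1) = 1
min = -6

-6


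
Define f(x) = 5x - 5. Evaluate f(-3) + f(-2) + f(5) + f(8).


f(-3) = -20
f(-2) = -15
f(5) = 20
f(8) = 35
Sum = 20

20


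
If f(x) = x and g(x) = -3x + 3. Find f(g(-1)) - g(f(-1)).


f(g(-1)) = 6
g(f(-1)) = 6
Difference = 0

0


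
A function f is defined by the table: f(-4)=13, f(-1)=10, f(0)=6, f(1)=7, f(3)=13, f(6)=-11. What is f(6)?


Reading from the table at x = 6

-11


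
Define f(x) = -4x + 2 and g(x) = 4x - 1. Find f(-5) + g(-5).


f(-5) = 22
g(-5) = -21
Sum = 1

1


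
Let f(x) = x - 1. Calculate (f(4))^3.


f(4) = 3
(3)^3 = 27

27


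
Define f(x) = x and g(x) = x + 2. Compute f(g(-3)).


g(-3) = -1
f(-1) = -1

-1


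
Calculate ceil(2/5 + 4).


2/5 = 0.4
0.4 + 4 = 4.4
ceil(4.4) = 5

5


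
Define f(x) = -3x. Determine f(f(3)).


f(3) = -9
f(-9) = 27

27


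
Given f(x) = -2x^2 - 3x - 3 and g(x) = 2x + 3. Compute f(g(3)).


g(3) = 9
f(9) = (-2)*(9)^2 - 3*(9) - 3 = -192

-192


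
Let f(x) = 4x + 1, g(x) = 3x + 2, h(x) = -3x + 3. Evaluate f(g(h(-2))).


117


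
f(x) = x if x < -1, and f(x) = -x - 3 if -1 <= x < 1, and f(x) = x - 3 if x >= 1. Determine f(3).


3 satisfies x >= 1
f(3) = 0

0


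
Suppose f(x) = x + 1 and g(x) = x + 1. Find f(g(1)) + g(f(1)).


f(g(1)) = 3
g(f(1)) = 3
Sum = 6

6


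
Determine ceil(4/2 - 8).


-6


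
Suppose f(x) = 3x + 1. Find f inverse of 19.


Solve 3x + 1 = 19
x = (19 - 1) / 3 = 6

6


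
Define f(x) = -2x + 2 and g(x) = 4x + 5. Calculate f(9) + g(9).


f(9) = -16
g(9) = 41
Sum = 25

25


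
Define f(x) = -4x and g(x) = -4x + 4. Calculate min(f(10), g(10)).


f(10) = -40
g(10) = -36
min = -40

-40


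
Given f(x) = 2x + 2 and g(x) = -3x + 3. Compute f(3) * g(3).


-48


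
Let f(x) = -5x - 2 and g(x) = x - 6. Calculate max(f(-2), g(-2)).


f(-2) = 8
g(-2) = -8
max = 8

8


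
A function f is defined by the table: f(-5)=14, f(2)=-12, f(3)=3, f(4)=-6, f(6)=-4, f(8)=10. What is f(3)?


Reading from the table at x = 3

3


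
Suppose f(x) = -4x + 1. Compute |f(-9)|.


37


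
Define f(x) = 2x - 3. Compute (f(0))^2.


f(0) = -3
(-3)^2 = 9

9


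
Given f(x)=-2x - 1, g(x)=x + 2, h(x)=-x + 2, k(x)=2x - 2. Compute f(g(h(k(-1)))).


k(-1) = -4
h(-4) = 6
g(6) = 8
f(8) = -17

-17


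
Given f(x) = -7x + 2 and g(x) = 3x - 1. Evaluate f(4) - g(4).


f(4) = -26
g(4) = 11
Difference = -37

-37


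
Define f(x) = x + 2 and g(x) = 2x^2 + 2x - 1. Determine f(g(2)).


g(2) = 11
f(11) = 13

13


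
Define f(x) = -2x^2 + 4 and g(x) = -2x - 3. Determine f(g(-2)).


g(-2) = 1
f(1) = (-2)*(1)^2 + 4 = 2

2


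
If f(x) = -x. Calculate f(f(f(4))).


f(4) = -4
f(-4) = 4
f(4) = -4

-4


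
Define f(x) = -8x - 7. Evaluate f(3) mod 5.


f(3) = -31
-31 mod 5 = 4

4


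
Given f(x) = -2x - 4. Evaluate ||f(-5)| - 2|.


f(-5) = 6
|6| = 6
|6 - 2| = 4

4


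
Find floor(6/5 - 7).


6/5 = 1.2
1.2 - 7 = -5.8
floor(-5.8) = -6

-6


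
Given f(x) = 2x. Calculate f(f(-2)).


f(-2) = -4
f(-4) = -8

-8


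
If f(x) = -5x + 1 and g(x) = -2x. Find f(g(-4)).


g(-4) = 8
f(8) = -39

-39


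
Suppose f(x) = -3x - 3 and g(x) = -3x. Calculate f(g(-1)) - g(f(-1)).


f(g(-1)) = -12
g(f(-1)) = 0
Difference = -12

-12


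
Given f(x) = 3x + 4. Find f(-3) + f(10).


f(-3) = -5
f(10) = 34
Sum = 29

29


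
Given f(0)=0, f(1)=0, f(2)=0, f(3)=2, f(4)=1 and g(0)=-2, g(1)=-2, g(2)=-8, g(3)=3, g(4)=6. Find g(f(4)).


f(4) = 1
g(1) = -2

-2


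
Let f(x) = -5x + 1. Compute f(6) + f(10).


-78


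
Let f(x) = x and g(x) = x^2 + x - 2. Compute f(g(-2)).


g(-2) = 0
f(0) = 0

0


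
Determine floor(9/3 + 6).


9/3 = 3
3 + 6 = 9
floor(9) = 9

9


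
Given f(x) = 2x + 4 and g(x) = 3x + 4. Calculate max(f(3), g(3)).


13


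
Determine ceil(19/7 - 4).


19/7 = 2.7143
2.7143 - 4 = -1.2857
ceil(-1.2857) = -1

-1


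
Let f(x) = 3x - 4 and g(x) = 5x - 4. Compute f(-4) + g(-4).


f(-4) = -16
g(-4) = -24
Sum = -40

-40


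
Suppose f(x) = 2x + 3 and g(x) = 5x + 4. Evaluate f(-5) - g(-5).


f(-5) = -7
g(-5) = -21
Difference = 14

14


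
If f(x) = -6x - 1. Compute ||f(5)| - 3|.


f(5) = -31
|-31| = 31
|31 - 3| = 28

28


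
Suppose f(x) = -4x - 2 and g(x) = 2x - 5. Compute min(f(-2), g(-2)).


f(-2) = 6
g(-2) = -9
min = -9

-9


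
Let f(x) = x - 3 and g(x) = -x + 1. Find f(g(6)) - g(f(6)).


f(g(6)) = -8
g(f(6)) = -2
Difference = -6

-6


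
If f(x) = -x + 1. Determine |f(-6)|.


f(-6) = 7
|7| = 7

7


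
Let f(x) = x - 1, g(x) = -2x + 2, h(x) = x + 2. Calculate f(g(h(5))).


h(5) = 7
g(7) = -12
f(-12) = -13

-13


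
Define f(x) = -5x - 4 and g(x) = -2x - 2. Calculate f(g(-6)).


g(-6) = 10
f(10) = -54

-54


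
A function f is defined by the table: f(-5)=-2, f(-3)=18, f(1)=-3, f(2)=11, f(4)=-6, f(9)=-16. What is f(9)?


Reading from the table at x = 9

-16


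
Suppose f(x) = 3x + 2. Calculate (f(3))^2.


121


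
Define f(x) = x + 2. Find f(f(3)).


f(3) = 5
f(5) = 7

7


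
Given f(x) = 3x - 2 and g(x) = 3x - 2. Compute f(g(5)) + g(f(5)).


f(g(5)) = 37
g(f(5)) = 37
Sum = 74

74


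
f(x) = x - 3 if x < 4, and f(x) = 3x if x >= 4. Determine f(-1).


-4


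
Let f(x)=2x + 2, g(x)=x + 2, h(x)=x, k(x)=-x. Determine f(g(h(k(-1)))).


k(-1) = 1
h(1) = 1
g(1) = 3
f(3) = 8

8


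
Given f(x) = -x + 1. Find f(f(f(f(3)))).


f(3) = -2
f(-2) = 3
f(3) = -2
f(-2) = 3

3


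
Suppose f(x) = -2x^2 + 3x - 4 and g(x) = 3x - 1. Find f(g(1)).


g(1) = 2
f(2) = (-2)*(2)^2 + 3*(2) - 4 = -6

-6


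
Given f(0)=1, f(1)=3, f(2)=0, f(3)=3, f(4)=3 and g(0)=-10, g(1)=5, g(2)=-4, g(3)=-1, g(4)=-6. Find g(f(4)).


-1


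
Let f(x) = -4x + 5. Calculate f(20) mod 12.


f(20) = -75
-75 mod 12 = 9

9


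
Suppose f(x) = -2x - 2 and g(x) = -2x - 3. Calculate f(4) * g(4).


f(4) = -10
g(4) = -11
Product = 110

110


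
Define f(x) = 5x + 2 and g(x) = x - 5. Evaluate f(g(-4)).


g(-4) = -9
f(-9) = -43

-43


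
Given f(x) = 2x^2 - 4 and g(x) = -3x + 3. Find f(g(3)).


g(3) = -6
f(-6) = 2*(-6)^2 - 4 = 68

68


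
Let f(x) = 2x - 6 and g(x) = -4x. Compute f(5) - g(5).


f(5) = 4
g(5) = -20
Difference = 24

24


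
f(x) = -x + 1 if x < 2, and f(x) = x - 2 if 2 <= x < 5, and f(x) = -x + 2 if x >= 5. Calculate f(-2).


-2 satisfies x < 2
f(-2) = 3

3


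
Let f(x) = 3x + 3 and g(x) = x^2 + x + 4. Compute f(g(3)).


g(3) = 16
f(16) = 51

51


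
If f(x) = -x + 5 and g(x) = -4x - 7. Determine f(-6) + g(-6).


f(-6) = 11
g(-6) = 17
Sum = 28

28


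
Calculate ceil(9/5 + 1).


9/5 = 1.8
1.8 + 1 = 2.8
ceil(2.8) = 3

3


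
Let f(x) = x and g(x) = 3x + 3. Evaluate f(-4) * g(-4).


f(-4) = -4
g(-4) = -9
Product = 36

36


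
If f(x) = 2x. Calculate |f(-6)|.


f(-6) = -12
|-12| = 12

12


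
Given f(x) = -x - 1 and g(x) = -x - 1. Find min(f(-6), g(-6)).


f(-6) = 5
g(-6) = 5
min = 5

5


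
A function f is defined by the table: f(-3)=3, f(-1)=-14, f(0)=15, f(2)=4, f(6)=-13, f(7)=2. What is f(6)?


Reading from the table at x = 6

-13


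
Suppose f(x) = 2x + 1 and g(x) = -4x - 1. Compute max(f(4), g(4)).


f(4) = 9
g(4) = -17
max = 9

9


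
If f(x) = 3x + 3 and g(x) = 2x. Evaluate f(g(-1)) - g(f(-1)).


-3


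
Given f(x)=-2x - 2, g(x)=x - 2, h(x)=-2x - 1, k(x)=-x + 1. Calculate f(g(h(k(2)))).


k(2) = -1
h(-1) = 1
g(1) = -1
f(-1) = 0

0


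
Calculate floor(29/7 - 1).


29/7 = 4.1429
4.1429 - 1 = 3.1429
floor(3.1429) = 3

3


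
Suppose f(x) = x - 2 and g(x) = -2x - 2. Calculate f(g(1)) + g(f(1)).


-6


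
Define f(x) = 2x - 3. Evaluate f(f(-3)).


f(-3) = -9
f(-9) = -21

-21


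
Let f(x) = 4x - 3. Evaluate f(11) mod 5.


f(11) = 41
41 mod 5 = 1

1


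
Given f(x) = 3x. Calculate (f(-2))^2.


f(-2) = -6
(-6)^2 = 36

36


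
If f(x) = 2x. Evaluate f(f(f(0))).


f(0) = 0
f(0) = 0
f(0) = 0

0


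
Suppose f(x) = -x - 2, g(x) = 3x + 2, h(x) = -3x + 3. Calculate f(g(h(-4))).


h(-4) = 15
g(15) = 47
f(47) = -49

-49
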